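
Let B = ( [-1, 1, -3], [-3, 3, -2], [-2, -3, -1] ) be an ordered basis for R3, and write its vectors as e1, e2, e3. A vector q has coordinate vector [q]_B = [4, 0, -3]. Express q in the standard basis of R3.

By definition q = 4e1 + 0·e2 - 3e3.
Summing componentwise gives [2, 13, -9].

[2, 13, -9]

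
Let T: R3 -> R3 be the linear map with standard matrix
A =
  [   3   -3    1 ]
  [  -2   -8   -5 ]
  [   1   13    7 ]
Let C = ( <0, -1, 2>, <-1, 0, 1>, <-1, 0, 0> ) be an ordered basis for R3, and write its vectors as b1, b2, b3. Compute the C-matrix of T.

The j-th column of [T]_C is [T(bj)]_C.
T(b1) = A b1 = <5, -2, 1> = 2b1 - 3b2 - 2b3, so column 1 is <2, -3, -2>.
Repeating for b2, b3 and assembling the columns gives [[2, 3, -2], [-3, 0, 3], [-2, 2, 0]].

[[2, 3, -2], [-3, 0, 3], [-2, 2, 0]]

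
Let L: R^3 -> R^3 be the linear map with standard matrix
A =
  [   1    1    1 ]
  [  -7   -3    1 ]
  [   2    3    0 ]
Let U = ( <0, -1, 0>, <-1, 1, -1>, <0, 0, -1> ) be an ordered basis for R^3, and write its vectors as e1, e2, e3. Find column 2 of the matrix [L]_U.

Column 2 of [L]_U is the U-coordinate vector of L(e2).
In standard coordinates L(e2) = A e2 = <-1, 3, 1>.
Converting to U: <-1, 3, 1> = -2e1 + e2 - 2e3, so the coordinate vector is <-2, 1, -2>.

<-2, 1, -2>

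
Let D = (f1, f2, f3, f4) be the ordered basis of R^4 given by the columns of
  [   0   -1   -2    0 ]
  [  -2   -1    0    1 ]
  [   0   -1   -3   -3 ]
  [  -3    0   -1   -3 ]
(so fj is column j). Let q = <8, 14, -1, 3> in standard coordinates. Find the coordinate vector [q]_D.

We seek scalars with c_1 f1 + ... + c_4 f4 = q; equivalently solve M c = q where the columns of M are f1, ..., f4.
Row-reducing the augmented matrix [M | q] gives c = (-4, -2, -3, 4).
Check: -4f1 - 2f2 - 3f3 + 4f4 = <8, 14, -1, 3>.

<-4, -2, -3, 4>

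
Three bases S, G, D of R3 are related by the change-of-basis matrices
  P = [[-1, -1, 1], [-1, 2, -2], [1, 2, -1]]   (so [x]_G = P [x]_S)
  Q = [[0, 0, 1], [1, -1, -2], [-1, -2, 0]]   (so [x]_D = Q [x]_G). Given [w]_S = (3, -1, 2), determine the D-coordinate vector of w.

Composing the changes, [w]_D = Q P [w]_S.
Q P = [[1, 2, -1], [-2, -7, 5], [3, -3, 3]]; applying this to (3, -1, 2) gives (-1, 11, 18).

(-1, 11, 18)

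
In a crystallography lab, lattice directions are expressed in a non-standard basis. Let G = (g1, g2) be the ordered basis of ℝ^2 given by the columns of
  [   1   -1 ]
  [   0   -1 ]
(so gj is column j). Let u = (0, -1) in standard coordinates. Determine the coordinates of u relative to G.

(1, 1)

[u]_G is the unique c with M c = u, where M has columns g1, g2.
System: c_1 - c_2 = 0, 0c_1 - c_2 = -1; solving gives c_1 = 1, c_2 = 1.
Check: g1 + g2 = (0, -1).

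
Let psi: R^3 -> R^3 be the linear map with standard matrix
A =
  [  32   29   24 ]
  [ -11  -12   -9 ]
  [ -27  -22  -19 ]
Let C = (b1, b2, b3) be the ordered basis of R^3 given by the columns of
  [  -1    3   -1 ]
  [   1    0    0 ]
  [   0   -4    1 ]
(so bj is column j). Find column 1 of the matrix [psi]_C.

Compute psi(b1) = A b1 = <-3, -1, 5> in standard coordinates.
Then write this in C-coordinates: solve for y in y_1 b1 + ... + y_3 b3 = <-3, -1, 5>.
This gives y = <-1, -1, 1>, which is column 1 of [psi]_C.

<-1, -1, 1>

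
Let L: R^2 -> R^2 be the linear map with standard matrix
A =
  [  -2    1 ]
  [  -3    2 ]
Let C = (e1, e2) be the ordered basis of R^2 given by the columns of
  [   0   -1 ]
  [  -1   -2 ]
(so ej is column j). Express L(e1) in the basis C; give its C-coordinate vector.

<0, 1>

Column 1 of [L]_C is the C-coordinate vector of L(e1).
In standard coordinates L(e1) = A e1 = <-1, -2>.
Converting to C: <-1, -2> = 0·e1 + e2, so the coordinate vector is <0, 1>.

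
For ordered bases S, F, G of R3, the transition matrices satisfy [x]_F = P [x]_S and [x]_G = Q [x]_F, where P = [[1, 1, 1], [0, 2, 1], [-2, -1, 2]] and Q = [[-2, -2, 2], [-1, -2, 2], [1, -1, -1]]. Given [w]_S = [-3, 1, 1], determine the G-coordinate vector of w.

First [w]_F = P [w]_S = [-1, 3, 7].
Then [w]_G = Q [w]_F = [10, 9, -11].

[10, 9, -11]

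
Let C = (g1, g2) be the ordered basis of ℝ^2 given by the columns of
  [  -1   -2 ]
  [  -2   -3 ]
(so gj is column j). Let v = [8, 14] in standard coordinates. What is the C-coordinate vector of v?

[-4, -2]

[v]_C is the unique c with M c = v, where M has columns g1, g2.
System: -c_1 - 2c_2 = 8, -2c_1 - 3c_2 = 14; solving gives c_1 = -4, c_2 = -2.
Check: -4g1 - 2g2 = [8, 14].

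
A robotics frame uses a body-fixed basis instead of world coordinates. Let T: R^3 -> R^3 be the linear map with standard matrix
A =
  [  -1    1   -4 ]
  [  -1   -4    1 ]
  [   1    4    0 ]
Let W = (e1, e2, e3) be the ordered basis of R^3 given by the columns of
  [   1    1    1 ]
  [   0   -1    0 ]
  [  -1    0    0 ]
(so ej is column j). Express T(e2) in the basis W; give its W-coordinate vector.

<3, -3, -2>

Column 2 of [T]_W is the W-coordinate vector of T(e2).
In standard coordinates T(e2) = A e2 = <-2, 3, -3>.
Converting to W: <-2, 3, -3> = 3e1 - 3e2 - 2e3, so the coordinate vector is <3, -3, -2>.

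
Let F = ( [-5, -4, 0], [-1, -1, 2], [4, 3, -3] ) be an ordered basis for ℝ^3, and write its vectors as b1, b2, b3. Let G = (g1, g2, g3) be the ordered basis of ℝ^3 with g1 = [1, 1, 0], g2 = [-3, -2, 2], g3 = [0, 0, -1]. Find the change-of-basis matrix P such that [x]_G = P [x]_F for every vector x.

Let M have columns bj and N have columns gj. Then for every x, N [x]_G = x = M [x]_F, so P = N^(-1) M.
Since det N = -1, N^(-1) has integer entries; multiplying gives P = [[-2, -1, 1], [1, 0, -1], [2, -2, 1]].

[[-2, -1, 1], [1, 0, -1], [2, -2, 1]]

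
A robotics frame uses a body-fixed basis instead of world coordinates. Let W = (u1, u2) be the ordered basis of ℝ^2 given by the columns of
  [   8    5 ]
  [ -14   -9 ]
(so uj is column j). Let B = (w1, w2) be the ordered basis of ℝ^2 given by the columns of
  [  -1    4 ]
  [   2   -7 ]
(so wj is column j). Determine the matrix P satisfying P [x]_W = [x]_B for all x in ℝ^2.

[[0, -1], [2, 1]]

Take x = uj: its W-coordinates are the j-th standard unit vector, so P e_j — column j of P — equals [uj]_B.
u1 = 0·w1 + 2w2, giving column 1 = (0, 2); repeating for each j gives P = [[0, -1], [2, 1]].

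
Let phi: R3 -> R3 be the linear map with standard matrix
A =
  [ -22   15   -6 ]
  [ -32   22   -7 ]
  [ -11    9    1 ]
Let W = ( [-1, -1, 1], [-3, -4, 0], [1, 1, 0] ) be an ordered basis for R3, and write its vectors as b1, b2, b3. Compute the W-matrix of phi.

[[3, -3, -2], [-2, -2, 3], [-2, -3, 0]]

Let P have columns b1, ..., b3. Then [phi]_W = P^(-1) A P.
Here det P = 1, so P^(-1) is integer; computing A P first and then P^(-1)(A P) gives [[3, -3, -2], [-2, -2, 3], [-2, -3, 0]].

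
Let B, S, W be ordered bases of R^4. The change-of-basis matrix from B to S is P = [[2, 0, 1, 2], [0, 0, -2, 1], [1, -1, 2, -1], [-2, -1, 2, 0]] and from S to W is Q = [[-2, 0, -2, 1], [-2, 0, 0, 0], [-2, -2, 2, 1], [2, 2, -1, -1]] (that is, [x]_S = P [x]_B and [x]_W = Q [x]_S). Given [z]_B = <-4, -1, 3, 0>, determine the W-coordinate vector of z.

Apply P to get S-coordinates <-5, -6, 3, 15>, then Q to get W-coordinates.
The result is [z]_W = <19, 10, 43, -40>.

<19, 10, 43, -40>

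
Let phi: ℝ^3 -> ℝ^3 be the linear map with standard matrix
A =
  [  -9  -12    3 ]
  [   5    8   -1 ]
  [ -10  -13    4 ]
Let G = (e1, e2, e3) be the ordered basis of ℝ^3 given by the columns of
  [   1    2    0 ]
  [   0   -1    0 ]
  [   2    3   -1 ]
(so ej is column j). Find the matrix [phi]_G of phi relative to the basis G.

With P the matrix whose columns are e1, ..., e3, [phi]_G = P^(-1) A P.
Column by column: phi(e1) = A e1 = <-3, 3, -2>; its G-coordinates <3, -3, -1> give column 1.
Continuing for each basis vector yields [phi]_G = [[3, 1, -1], [-3, 1, -1], [-1, 0, -1]].

[[3, 1, -1], [-3, 1, -1], [-1, 0, -1]]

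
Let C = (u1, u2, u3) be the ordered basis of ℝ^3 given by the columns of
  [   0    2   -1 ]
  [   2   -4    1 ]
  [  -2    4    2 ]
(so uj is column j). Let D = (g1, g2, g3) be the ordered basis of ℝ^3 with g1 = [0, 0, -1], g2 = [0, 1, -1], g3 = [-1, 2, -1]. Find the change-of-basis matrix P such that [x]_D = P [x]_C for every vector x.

Column j of P is [uj]_D, since P maps C-coordinates to D-coordinates.
Expressing u1 in D: u1 = 0·g1 + 2g2 + 0·g3, so column 1 of P is [0, 2, 0].
Doing the same for each uj gives P = [[0, -2, -2], [2, 0, -1], [0, -2, 1]].

[[0, -2, -2], [2, 0, -1], [0, -2, 1]]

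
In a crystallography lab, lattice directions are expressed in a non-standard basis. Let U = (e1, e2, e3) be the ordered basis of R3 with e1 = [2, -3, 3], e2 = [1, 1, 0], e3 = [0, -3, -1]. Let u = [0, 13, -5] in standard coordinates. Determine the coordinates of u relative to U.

[-2, 4, -1]

We seek scalars with c_1 e1 + ... + c_3 e3 = u; equivalently solve M c = u where the columns of M are e1, ..., e3.
Solving this 3x3 system gives c = (-2, 4, -1).
Check: -2e1 + 4e2 - e3 = [0, 13, -5].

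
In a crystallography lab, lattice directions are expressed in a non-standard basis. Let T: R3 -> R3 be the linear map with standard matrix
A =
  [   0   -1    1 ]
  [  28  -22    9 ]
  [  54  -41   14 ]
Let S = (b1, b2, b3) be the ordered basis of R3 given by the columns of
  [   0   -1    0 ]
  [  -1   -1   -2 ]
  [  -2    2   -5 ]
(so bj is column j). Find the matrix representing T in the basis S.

Let P have columns b1, ..., b3. Then [T]_S = P^(-1) A P.
Here det P = 1, so P^(-1) is integer; computing A P first and then P^(-1)(A P) gives [[-3, -3, 2], [1, -3, 3], [-1, -3, -2]].

[[-3, -3, 2], [1, -3, 3], [-1, -3, -2]]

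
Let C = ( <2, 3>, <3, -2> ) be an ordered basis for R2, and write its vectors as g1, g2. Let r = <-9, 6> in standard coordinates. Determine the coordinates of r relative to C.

<0, -3>

Write r = c_1 g1 + c_2 g2 and solve for the c_i.
System: 2c_1 + 3c_2 = -9, 3c_1 - 2c_2 = 6; solving gives c_1 = 0, c_2 = -3.
Check: 0·g1 - 3g2 = <-9, 6>.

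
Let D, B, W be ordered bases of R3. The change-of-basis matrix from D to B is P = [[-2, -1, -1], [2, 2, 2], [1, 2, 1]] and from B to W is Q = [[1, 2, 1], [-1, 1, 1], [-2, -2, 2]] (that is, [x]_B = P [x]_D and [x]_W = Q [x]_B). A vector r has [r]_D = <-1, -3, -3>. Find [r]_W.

First [r]_B = P [r]_D = <8, -14, -10>.
Then [r]_W = Q [r]_B = <-30, -32, -8>.

<-30, -32, -8>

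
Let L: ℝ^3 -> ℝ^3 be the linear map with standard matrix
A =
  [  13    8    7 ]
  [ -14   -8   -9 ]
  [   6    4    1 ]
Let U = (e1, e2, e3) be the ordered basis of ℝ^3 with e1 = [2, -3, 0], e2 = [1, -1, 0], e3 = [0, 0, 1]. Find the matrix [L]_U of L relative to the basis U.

[[2, 1, 2], [-2, 3, 3], [0, 2, 1]]

The j-th column of [L]_U is [L(ej)]_U.
L(e1) = A e1 = [2, -4, 0] = 2e1 - 2e2 + 0·e3, so column 1 is [2, -2, 0].
Repeating for e2, e3 and assembling the columns gives [[2, 1, 2], [-2, 3, 3], [0, 2, 1]].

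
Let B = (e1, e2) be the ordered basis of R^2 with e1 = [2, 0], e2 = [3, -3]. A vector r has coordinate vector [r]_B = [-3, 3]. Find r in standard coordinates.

[3, -9]

r = M [r]_B, where M has columns e1, e2.
Carrying out the matrix-vector product, r = [3, -9].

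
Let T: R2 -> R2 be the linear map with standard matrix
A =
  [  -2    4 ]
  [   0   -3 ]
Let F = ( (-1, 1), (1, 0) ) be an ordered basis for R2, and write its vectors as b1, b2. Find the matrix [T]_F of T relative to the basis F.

With P the matrix whose columns are b1, b2, [T]_F = P^(-1) A P.
Column by column: T(b1) = A b1 = (6, -3); its F-coordinates (-3, 3) give column 1.
Continuing for each basis vector yields [T]_F = [[-3, 0], [3, -2]].

[[-3, 0], [3, -2]]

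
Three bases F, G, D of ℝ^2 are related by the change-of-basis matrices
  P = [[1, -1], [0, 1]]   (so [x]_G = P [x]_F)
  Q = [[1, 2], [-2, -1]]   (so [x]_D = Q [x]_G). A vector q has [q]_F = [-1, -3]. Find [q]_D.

Composing the changes, [q]_D = Q P [q]_F.
Q P = [[1, 1], [-2, 1]]; applying this to [-1, -3] gives [-4, -1].

[-4, -1]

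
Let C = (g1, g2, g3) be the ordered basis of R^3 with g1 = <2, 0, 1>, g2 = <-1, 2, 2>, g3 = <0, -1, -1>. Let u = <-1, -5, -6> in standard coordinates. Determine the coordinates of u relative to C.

We seek scalars with c_1 g1 + ... + c_3 g3 = u; equivalently solve M c = u where the columns of M are g1, ..., g3.
Row-reducing the augmented matrix [M | u] gives c = (-1, -1, 3).
Check: -g1 - g2 + 3g3 = <-1, -5, -6>.

<-1, -1, 3>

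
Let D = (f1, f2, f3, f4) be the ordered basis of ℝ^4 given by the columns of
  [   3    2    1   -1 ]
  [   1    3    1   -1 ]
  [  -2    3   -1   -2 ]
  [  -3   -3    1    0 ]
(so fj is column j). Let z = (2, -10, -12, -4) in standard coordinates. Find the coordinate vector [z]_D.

(4, -4, -4, -2)

Write z = c_1 f1 + ... + c_4 f4 and solve for the c_i.
Solving this 4x4 system gives c = (4, -4, -4, -2).
Check: 4f1 - 4f2 - 4f3 - 2f4 = (2, -10, -12, -4).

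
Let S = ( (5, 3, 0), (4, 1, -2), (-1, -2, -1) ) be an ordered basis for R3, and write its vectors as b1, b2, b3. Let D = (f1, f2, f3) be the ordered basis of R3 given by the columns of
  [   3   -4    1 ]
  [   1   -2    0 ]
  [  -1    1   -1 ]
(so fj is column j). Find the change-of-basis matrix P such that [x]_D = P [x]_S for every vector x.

Take x = bj: its S-coordinates are the j-th standard unit vector, so P e_j — column j of P — equals [bj]_D.
b1 = f1 - f2 - 2f3, giving column 1 = (1, -1, -2); repeating for each j gives P = [[1, 1, 2], [-1, 0, 2], [-2, 1, 1]].

[[1, 1, 2], [-1, 0, 2], [-2, 1, 1]]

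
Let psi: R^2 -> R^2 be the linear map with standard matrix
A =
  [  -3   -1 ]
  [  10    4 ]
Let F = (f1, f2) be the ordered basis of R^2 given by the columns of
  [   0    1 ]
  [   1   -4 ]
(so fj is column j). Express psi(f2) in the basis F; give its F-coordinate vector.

Column 2 of [psi]_F is the F-coordinate vector of psi(f2).
In standard coordinates psi(f2) = A f2 = <1, -6>.
Converting to F: <1, -6> = -2f1 + f2, so the coordinate vector is <-2, 1>.

<-2, 1>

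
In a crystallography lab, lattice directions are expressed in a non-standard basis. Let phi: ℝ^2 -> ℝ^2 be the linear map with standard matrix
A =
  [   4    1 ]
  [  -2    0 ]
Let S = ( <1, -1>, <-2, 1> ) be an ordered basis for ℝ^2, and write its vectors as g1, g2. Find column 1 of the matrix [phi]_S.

Compute phi(g1) = A g1 = <3, -2> in standard coordinates.
Then write this in S-coordinates: solve for y in y_1 g1 + y_2 g2 = <3, -2>.
This gives y = <1, -1>, which is column 1 of [phi]_S.

<1, -1>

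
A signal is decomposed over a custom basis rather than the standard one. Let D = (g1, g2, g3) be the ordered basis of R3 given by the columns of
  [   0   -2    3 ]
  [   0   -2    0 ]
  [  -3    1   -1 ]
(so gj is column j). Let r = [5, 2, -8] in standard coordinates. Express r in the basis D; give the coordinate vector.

[2, -1, 1]

[r]_D is the unique c with M c = r, where M has columns g1, ..., g3.
Gaussian elimination on [M | r] yields c = (2, -1, 1).
Check: 2g1 - g2 + g3 = [5, 2, -8].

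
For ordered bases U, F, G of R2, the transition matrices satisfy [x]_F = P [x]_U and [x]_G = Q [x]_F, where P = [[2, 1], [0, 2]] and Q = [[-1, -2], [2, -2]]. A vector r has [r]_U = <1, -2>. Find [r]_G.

First [r]_F = P [r]_U = <0, -4>.
Then [r]_G = Q [r]_F = <8, 8>.

<8, 8>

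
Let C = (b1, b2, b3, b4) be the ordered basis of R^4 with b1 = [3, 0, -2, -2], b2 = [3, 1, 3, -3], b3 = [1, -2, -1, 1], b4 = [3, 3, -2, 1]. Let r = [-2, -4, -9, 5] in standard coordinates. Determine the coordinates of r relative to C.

[1, -2, 1, 0]

[r]_C is the unique c with M c = r, where M has columns b1, ..., b4.
Row-reducing the augmented matrix [M | r] gives c = (1, -2, 1, 0).
Check: b1 - 2b2 + b3 + 0·b4 = [-2, -4, -9, 5].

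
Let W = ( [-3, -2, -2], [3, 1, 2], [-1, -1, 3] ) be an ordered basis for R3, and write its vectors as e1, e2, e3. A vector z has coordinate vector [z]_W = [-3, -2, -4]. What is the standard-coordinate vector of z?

The coordinates say z = -3e1 - 2e2 - 4e3; adding the scaled basis vectors gives [7, 8, -10].

[7, 8, -10]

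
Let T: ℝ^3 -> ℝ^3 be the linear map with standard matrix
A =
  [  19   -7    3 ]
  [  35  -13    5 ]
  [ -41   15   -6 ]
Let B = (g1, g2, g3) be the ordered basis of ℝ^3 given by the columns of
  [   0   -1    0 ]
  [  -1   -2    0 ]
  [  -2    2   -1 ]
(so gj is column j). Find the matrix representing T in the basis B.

[[-1, 1, -1], [-1, -1, 3], [3, -3, 2]]

The j-th column of [T]_B is [T(gj)]_B.
T(g1) = A g1 = (1, 3, -3) = -g1 - g2 + 3g3, so column 1 is (-1, -1, 3).
Repeating for g2, g3 and assembling the columns gives [[-1, 1, -1], [-1, -1, 3], [3, -3, 2]].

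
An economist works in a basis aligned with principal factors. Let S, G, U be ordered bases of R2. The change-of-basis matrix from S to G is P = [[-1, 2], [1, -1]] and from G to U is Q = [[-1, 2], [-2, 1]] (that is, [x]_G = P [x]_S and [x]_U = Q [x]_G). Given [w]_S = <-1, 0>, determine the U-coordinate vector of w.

<-3, -3>

Composing the changes, [w]_U = Q P [w]_S.
Q P = [[3, -4], [3, -5]]; applying this to <-1, 0> gives <-3, -3>.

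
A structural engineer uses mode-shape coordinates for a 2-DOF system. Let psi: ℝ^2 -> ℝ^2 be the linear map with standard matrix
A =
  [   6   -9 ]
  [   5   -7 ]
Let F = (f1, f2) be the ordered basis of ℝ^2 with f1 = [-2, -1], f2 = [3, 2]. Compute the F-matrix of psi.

[[-3, 3], [-3, 2]]

Let P have columns f1, f2. Then [psi]_F = P^(-1) A P.
Here det P = -1, so P^(-1) is integer; computing A P first and then P^(-1)(A P) gives [[-3, 3], [-3, 2]].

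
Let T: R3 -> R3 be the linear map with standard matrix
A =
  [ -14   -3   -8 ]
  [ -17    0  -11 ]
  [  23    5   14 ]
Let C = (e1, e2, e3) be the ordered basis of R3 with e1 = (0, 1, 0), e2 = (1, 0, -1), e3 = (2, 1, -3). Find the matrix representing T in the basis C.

The j-th column of [T]_C is [T(ej)]_C.
T(e1) = A e1 = (-3, 0, 5) = 2e1 + e2 - 2e3, so column 1 is (2, 1, -2).
Repeating for e2, e3 and assembling the columns gives [[2, -3, 1], [1, 0, -3], [-2, -3, -2]].

[[2, -3, 1], [1, 0, -3], [-2, -3, -2]]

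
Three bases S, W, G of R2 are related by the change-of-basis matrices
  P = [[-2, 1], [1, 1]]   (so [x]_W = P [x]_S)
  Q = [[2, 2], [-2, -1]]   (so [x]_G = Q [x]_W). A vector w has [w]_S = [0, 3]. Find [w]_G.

Apply P to get W-coordinates [3, 3], then Q to get G-coordinates.
The result is [w]_G = [12, -9].

[12, -9]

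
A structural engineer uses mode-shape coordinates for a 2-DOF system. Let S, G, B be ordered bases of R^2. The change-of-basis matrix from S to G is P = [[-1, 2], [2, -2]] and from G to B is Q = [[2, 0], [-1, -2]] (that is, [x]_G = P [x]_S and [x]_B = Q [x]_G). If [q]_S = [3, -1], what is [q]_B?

[-10, -11]

First [q]_G = P [q]_S = [-5, 8].
Then [q]_B = Q [q]_G = [-10, -11].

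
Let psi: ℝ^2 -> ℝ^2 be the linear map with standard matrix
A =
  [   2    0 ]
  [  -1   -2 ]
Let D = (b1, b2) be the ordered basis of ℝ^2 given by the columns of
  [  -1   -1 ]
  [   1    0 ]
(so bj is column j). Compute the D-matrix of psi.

[[-1, 1], [3, 1]]

The j-th column of [psi]_D is [psi(bj)]_D.
psi(b1) = A b1 = [-2, -1] = -b1 + 3b2, so column 1 is [-1, 3].
Repeating for b2 and assembling the columns gives [[-1, 1], [3, 1]].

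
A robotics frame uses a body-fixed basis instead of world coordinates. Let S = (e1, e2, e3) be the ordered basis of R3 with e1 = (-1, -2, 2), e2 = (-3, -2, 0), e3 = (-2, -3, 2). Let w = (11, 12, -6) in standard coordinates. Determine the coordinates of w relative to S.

(-1, -2, -2)

We seek scalars with c_1 e1 + ... + c_3 e3 = w; equivalently solve M c = w where the columns of M are e1, ..., e3.
Row-reducing the augmented matrix [M | w] gives c = (-1, -2, -2).
Check: -e1 - 2e2 - 2e3 = (11, 12, -6).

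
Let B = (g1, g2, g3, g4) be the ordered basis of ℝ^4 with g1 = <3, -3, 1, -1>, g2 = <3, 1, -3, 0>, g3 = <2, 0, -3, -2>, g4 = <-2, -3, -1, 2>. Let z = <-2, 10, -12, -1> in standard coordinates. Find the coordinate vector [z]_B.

We seek scalars with c_1 g1 + ... + c_4 g4 = z; equivalently solve M c = z where the columns of M are g1, ..., g4.
Gaussian elimination on [M | z] yields c = (-3, 1, 2, 0).
Check: -3g1 + g2 + 2g3 + 0·g4 = <-2, 10, -12, -1>.

<-3, 1, 2, 0>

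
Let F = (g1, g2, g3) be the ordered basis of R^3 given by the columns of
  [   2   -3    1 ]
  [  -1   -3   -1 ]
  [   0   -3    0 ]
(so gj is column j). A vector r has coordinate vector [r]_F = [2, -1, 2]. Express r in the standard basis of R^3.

[9, -1, 3]

By definition r = 2g1 - g2 + 2g3.
Summing componentwise gives [9, -1, 3].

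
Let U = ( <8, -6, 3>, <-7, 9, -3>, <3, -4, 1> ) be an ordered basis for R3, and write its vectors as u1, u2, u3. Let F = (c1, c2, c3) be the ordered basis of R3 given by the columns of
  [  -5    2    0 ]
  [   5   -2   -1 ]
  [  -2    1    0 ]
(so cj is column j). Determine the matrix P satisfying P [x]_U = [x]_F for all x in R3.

Take x = uj: its U-coordinates are the j-th standard unit vector, so P e_j — column j of P — equals [uj]_F.
u1 = -2c1 - c2 - 2c3, giving column 1 = <-2, -1, -2>; repeating for each j gives P = [[-2, 1, -1], [-1, -1, -1], [-2, -2, 1]].

[[-2, 1, -1], [-1, -1, -1], [-2, -2, 1]]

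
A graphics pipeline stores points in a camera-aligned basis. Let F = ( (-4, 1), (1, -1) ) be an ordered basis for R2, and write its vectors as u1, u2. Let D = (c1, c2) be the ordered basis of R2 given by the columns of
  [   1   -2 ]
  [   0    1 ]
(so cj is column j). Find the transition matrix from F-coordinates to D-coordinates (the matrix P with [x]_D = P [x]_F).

Column j of P is [uj]_D, since P maps F-coordinates to D-coordinates.
Expressing u1 in D: u1 = -2c1 + c2, so column 1 of P is (-2, 1).
Doing the same for each uj gives P = [[-2, -1], [1, -1]].

[[-2, -1], [1, -1]]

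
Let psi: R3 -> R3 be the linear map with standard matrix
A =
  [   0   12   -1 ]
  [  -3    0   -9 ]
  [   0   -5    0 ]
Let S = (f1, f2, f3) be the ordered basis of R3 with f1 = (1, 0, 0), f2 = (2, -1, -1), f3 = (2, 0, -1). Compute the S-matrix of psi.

The j-th column of [psi]_S is [psi(fj)]_S.
psi(f1) = A f1 = (0, -3, 0) = 0·f1 + 3f2 - 3f3, so column 1 is (0, 3, -3).
Repeating for f2, f3 and assembling the columns gives [[0, -1, 1], [3, -3, -3], [-3, -2, 3]].

[[0, -1, 1], [3, -3, -3], [-3, -2, 3]]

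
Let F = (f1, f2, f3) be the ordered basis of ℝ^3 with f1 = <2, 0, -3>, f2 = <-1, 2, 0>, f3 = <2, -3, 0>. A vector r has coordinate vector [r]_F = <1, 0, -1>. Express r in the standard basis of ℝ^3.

r = M [r]_F, where M has columns f1, ..., f3.
Carrying out the matrix-vector product, r = <0, 3, -3>.

<0, 3, -3>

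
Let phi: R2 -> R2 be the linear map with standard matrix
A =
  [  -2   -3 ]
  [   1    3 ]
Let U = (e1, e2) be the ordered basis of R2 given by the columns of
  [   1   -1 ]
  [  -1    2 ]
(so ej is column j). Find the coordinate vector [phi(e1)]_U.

[0, -1]

Column 1 of [phi]_U is the U-coordinate vector of phi(e1).
In standard coordinates phi(e1) = A e1 = [1, -2].
Converting to U: [1, -2] = 0·e1 - e2, so the coordinate vector is [0, -1].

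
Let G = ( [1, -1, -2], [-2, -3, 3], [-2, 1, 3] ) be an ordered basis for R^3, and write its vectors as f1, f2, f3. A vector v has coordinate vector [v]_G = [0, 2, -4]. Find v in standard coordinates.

v = M [v]_G, where M has columns f1, ..., f3.
Carrying out the matrix-vector product, v = [4, -10, -6].

[4, -10, -6]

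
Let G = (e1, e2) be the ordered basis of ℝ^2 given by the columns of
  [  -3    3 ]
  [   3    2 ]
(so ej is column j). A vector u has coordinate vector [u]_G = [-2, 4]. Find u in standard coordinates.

[18, 2]

By definition u = -2e1 + 4e2.
Summing componentwise gives [18, 2].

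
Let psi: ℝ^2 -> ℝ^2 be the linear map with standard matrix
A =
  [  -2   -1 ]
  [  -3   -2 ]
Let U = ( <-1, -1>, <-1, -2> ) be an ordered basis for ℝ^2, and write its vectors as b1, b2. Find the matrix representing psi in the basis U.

Let P have columns b1, b2. Then [psi]_U = P^(-1) A P.
Here det P = 1, so P^(-1) is integer; computing A P first and then P^(-1)(A P) gives [[-1, -1], [-2, -3]].

[[-1, -1], [-2, -3]]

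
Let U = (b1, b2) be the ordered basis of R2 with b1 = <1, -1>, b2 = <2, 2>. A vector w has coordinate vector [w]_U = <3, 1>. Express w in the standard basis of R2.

By definition w = 3b1 + b2.
Summing componentwise gives <5, -1>.

<5, -1>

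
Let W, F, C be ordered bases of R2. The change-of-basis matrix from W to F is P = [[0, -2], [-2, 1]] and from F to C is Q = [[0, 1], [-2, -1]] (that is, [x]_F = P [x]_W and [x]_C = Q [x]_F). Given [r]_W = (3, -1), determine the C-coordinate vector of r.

Apply P to get F-coordinates (2, -7), then Q to get C-coordinates.
The result is [r]_C = (-7, 3).

(-7, 3)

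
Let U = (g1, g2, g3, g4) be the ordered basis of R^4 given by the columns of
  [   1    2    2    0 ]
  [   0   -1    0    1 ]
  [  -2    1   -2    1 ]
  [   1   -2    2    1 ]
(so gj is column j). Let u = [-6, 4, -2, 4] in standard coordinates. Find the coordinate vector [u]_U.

[4, -2, -3, 2]

[u]_U is the unique c with M c = u, where M has columns g1, ..., g4.
Gaussian elimination on [M | u] yields c = (4, -2, -3, 2).
Check: 4g1 - 2g2 - 3g3 + 2g4 = [-6, 4, -2, 4].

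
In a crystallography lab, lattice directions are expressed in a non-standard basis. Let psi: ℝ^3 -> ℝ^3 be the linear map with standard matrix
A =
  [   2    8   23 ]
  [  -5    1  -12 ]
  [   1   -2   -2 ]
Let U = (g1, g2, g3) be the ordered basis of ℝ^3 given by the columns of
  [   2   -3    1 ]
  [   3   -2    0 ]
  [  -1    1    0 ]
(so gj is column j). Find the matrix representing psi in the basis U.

With P the matrix whose columns are g1, ..., g3, [psi]_U = P^(-1) A P.
Column by column: psi(g1) = A g1 = <5, 5, -2>; its U-coordinates <1, -1, 0> give column 1.
Continuing for each basis vector yields [psi]_U = [[1, -1, -3], [-1, -2, -2], [0, -3, 2]].

[[1, -1, -3], [-1, -2, -2], [0, -3, 2]]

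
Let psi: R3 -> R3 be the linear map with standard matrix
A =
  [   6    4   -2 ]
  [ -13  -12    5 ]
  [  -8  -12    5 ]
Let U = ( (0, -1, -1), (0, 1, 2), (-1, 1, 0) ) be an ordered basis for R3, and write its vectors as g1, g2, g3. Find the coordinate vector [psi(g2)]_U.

Compute psi(g2) = A g2 = (0, -2, -2) in standard coordinates.
Then write this in U-coordinates: solve for y in y_1 g1 + ... + y_3 g3 = (0, -2, -2).
This gives y = (2, 0, 0), which is column 2 of [psi]_U.

(2, 0, 0)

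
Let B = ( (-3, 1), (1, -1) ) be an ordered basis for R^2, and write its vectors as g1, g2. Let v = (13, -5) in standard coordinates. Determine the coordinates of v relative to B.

We seek scalars with c_1 g1 + c_2 g2 = v; equivalently solve M c = v where the columns of M are g1, g2.
System: -3c_1 + c_2 = 13, c_1 - c_2 = -5; solving gives c_1 = -4, c_2 = 1.
Check: -4g1 + g2 = (13, -5).

(-4, 1)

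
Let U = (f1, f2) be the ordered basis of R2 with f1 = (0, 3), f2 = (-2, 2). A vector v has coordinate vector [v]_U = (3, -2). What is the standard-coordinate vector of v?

(4, 5)

v = M [v]_U, where M has columns f1, f2.
Carrying out the matrix-vector product, v = (4, 5).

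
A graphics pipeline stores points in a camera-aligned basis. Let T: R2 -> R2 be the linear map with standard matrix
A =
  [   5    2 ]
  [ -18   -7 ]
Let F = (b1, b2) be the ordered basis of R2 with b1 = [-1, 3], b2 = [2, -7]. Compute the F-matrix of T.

The j-th column of [T]_F is [T(bj)]_F.
T(b1) = A b1 = [1, -3] = -b1 + 0·b2, so column 1 is [-1, 0].
Repeating for b2 and assembling the columns gives [[-1, 2], [0, -1]].

[[-1, 2], [0, -1]]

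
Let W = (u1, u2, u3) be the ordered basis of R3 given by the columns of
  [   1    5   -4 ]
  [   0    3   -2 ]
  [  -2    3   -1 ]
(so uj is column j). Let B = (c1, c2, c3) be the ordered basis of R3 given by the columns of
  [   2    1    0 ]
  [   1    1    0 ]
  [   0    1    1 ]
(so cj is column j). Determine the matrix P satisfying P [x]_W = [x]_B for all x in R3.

Column j of P is [uj]_B, since P maps W-coordinates to B-coordinates.
Expressing u1 in B: u1 = c1 - c2 - c3, so column 1 of P is (1, -1, -1).
Doing the same for each uj gives P = [[1, 2, -2], [-1, 1, 0], [-1, 2, -1]].

[[1, 2, -2], [-1, 1, 0], [-1, 2, -1]]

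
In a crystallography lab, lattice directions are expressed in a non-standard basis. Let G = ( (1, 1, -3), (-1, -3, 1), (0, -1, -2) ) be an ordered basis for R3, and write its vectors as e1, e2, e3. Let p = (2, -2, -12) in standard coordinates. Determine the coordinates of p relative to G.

Write p = c_1 e1 + ... + c_3 e3 and solve for the c_i.
Solving this 3x3 system gives c = (3, 1, 2).
Check: 3e1 + e2 + 2e3 = (2, -2, -12).

(3, 1, 2)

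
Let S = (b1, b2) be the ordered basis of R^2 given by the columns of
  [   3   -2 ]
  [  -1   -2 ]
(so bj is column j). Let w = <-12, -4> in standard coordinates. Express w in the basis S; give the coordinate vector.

<-2, 3>

We seek scalars with c_1 b1 + c_2 b2 = w; equivalently solve M c = w where the columns of M are b1, b2.
System: 3c_1 - 2c_2 = -12, -c_1 - 2c_2 = -4; solving gives c_1 = -2, c_2 = 3.
Check: -2b1 + 3b2 = <-12, -4>.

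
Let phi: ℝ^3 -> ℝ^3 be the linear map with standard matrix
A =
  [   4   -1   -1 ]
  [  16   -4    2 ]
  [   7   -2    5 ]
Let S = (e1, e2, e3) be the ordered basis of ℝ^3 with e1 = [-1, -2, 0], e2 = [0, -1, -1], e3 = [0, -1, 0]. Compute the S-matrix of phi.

Let P have columns e1, ..., e3. Then [phi]_S = P^(-1) A P.
Here det P = 1, so P^(-1) is integer; computing A P first and then P^(-1)(A P) gives [[2, -2, -1], [3, 3, -2], [1, -1, 0]].

[[2, -2, -1], [3, 3, -2], [1, -1, 0]]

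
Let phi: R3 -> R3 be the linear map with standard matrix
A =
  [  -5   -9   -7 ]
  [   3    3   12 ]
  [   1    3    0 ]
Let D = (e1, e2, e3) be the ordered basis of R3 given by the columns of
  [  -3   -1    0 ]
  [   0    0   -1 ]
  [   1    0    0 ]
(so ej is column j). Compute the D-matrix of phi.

With P the matrix whose columns are e1, ..., e3, [phi]_D = P^(-1) A P.
Column by column: phi(e1) = A e1 = [8, 3, -3]; its D-coordinates [-3, 1, -3] give column 1.
Continuing for each basis vector yields [phi]_D = [[-3, -1, -3], [1, -2, 0], [-3, 3, 3]].

[[-3, -1, -3], [1, -2, 0], [-3, 3, 3]]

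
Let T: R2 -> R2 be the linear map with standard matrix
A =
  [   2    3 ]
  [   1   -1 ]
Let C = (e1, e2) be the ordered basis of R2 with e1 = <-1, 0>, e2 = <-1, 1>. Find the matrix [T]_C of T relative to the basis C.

[[3, 1], [-1, -2]]

With P the matrix whose columns are e1, e2, [T]_C = P^(-1) A P.
Column by column: T(e1) = A e1 = <-2, -1>; its C-coordinates <3, -1> give column 1.
Continuing for each basis vector yields [T]_C = [[3, 1], [-1, -2]].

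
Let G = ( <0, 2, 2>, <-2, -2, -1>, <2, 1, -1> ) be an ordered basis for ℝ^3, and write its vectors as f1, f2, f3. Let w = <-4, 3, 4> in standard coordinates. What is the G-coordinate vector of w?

<4, 3, 1>

We seek scalars with c_1 f1 + ... + c_3 f3 = w; equivalently solve M c = w where the columns of M are f1, ..., f3.
Row-reducing the augmented matrix [M | w] gives c = (4, 3, 1).
Check: 4f1 + 3f2 + f3 = <-4, 3, 4>.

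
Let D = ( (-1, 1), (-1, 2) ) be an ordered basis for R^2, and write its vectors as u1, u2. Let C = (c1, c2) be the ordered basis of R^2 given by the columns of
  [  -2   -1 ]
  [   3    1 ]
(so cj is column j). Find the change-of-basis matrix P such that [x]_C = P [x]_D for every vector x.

Let M have columns uj and N have columns cj. Then for every x, N [x]_C = x = M [x]_D, so P = N^(-1) M.
Since det N = 1, N^(-1) has integer entries; multiplying gives P = [[0, 1], [1, -1]].

[[0, 1], [1, -1]]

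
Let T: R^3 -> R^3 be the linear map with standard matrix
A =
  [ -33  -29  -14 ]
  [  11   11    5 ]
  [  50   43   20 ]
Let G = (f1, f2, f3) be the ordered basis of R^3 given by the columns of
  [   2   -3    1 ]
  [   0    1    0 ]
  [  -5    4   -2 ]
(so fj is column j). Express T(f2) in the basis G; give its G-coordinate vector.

(3, -2, 2)

Column 2 of [T]_G is the G-coordinate vector of T(f2).
In standard coordinates T(f2) = A f2 = (14, -2, -27).
Converting to G: (14, -2, -27) = 3f1 - 2f2 + 2f3, so the coordinate vector is (3, -2, 2).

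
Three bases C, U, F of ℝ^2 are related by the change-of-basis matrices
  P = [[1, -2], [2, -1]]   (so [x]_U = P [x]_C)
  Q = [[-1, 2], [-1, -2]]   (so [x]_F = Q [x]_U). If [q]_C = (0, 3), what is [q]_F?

First [q]_U = P [q]_C = (-6, -3).
Then [q]_F = Q [q]_U = (0, 12).

(0, 12)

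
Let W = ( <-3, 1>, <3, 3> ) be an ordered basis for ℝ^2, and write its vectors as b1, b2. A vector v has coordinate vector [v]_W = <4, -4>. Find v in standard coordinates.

<-24, -8>

By definition v = 4b1 - 4b2.
Summing componentwise gives <-24, -8>.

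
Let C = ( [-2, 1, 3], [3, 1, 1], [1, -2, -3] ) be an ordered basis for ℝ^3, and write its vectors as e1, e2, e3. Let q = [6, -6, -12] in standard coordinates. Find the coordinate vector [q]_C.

[q]_C is the unique c with M c = q, where M has columns e1, ..., e3.
Solving this 3x3 system gives c = (-2, 0, 2).
Check: -2e1 + 0·e2 + 2e3 = [6, -6, -12].

[-2, 0, 2]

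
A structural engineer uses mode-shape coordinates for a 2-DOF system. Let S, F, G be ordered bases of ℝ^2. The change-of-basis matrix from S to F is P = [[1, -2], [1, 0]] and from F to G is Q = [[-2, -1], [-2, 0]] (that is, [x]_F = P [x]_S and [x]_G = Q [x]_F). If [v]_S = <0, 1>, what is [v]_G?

Apply P to get F-coordinates <-2, 0>, then Q to get G-coordinates.
The result is [v]_G = <4, 4>.

<4, 4>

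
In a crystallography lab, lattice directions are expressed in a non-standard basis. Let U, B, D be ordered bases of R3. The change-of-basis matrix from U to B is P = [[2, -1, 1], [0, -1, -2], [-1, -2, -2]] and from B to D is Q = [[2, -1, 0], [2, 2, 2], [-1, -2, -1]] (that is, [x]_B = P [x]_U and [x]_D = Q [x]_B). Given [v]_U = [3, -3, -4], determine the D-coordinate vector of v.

[-1, 54, -38]

Composing the changes, [v]_D = Q P [v]_U.
Q P = [[4, -1, 4], [2, -8, -6], [-1, 5, 5]]; applying this to [3, -3, -4] gives [-1, 54, -38].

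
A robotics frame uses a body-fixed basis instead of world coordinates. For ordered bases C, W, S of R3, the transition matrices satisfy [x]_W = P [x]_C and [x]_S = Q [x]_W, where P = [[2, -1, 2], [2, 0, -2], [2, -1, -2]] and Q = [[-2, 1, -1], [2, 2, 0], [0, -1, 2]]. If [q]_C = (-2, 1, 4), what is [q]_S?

(-5, -18, -14)

First [q]_W = P [q]_C = (3, -12, -13).
Then [q]_S = Q [q]_W = (-5, -18, -14).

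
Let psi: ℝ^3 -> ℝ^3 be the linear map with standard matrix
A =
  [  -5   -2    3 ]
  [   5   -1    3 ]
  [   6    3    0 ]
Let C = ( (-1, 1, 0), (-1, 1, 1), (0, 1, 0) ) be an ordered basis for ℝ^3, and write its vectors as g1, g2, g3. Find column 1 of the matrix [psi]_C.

Compute psi(g1) = A g1 = (3, -6, -3) in standard coordinates.
Then write this in C-coordinates: solve for y in y_1 g1 + ... + y_3 g3 = (3, -6, -3).
This gives y = (0, -3, -3), which is column 1 of [psi]_C.

(0, -3, -3)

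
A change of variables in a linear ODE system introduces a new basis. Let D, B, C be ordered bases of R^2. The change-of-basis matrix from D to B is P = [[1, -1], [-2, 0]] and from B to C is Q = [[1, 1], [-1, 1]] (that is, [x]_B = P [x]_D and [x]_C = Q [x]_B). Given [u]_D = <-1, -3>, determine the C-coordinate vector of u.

First [u]_B = P [u]_D = <2, 2>.
Then [u]_C = Q [u]_B = <4, 0>.

<4, 0>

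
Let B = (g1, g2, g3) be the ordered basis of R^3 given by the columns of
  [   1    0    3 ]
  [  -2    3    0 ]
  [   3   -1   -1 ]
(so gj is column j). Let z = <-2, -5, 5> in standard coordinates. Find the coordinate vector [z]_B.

We seek scalars with c_1 g1 + ... + c_3 g3 = z; equivalently solve M c = z where the columns of M are g1, ..., g3.
Row-reducing the augmented matrix [M | z] gives c = (1, -1, -1).
Check: g1 - g2 - g3 = <-2, -5, 5>.

<1, -1, -1>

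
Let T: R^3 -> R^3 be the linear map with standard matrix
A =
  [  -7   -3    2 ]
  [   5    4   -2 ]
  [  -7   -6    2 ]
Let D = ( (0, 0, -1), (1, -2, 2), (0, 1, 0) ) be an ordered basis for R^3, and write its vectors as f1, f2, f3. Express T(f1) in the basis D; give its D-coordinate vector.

Column 1 of [T]_D is the D-coordinate vector of T(f1).
In standard coordinates T(f1) = A f1 = (-2, 2, -2).
Converting to D: (-2, 2, -2) = -2f1 - 2f2 - 2f3, so the coordinate vector is (-2, -2, -2).

(-2, -2, -2)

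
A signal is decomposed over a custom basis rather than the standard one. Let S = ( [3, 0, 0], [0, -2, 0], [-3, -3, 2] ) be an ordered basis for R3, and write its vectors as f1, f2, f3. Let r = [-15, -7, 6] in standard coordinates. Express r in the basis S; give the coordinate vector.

[r]_S is the unique c with M c = r, where M has columns f1, ..., f3.
Gaussian elimination on [M | r] yields c = (-2, -1, 3).
Check: -2f1 - f2 + 3f3 = [-15, -7, 6].

[-2, -1, 3]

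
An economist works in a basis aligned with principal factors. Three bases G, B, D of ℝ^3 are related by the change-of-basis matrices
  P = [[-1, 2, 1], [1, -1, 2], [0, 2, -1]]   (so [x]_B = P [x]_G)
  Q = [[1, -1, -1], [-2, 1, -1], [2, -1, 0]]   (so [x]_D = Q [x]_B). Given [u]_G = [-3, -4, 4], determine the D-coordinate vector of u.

Composing the changes, [u]_D = Q P [u]_G.
Q P = [[-2, 1, 0], [3, -7, 1], [-3, 5, 0]]; applying this to [-3, -4, 4] gives [2, 23, -11].

[2, 23, -11]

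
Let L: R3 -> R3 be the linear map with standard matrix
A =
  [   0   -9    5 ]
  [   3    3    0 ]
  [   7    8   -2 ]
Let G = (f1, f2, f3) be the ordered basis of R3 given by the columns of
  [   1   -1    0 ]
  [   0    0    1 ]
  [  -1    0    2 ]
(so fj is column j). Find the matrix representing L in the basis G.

Let P have columns f1, ..., f3. Then [L]_G = P^(-1) A P.
Here det P = 1, so P^(-1) is integer; computing A P first and then P^(-1)(A P) gives [[-3, 1, 2], [2, 1, 1], [3, -3, 3]].

[[-3, 1, 2], [2, 1, 1], [3, -3, 3]]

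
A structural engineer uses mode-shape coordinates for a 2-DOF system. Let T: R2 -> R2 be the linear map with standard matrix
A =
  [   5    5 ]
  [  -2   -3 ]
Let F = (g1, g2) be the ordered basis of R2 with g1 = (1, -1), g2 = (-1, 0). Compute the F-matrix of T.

[[-1, -2], [-1, 3]]

Let P have columns g1, g2. Then [T]_F = P^(-1) A P.
Here det P = -1, so P^(-1) is integer; computing A P first and then P^(-1)(A P) gives [[-1, -2], [-1, 3]].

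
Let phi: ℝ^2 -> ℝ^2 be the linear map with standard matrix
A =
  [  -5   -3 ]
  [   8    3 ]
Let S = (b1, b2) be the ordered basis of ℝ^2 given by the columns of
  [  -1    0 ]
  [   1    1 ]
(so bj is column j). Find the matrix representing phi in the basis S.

[[-2, 3], [-3, 0]]

Let P have columns b1, b2. Then [phi]_S = P^(-1) A P.
Here det P = -1, so P^(-1) is integer; computing A P first and then P^(-1)(A P) gives [[-2, 3], [-3, 0]].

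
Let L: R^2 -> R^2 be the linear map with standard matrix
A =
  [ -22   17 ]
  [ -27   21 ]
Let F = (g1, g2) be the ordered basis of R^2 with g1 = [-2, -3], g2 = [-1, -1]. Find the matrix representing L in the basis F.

[[2, -1], [3, -3]]

With P the matrix whose columns are g1, g2, [L]_F = P^(-1) A P.
Column by column: L(g1) = A g1 = [-7, -9]; its F-coordinates [2, 3] give column 1.
Continuing for each basis vector yields [L]_F = [[2, -1], [3, -3]].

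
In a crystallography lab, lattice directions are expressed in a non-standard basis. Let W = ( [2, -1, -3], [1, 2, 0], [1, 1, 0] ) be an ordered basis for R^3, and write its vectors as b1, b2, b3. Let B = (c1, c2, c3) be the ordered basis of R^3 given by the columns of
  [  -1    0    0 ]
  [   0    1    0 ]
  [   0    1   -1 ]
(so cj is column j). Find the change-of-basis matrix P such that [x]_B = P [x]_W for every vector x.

Take x = bj: its W-coordinates are the j-th standard unit vector, so P e_j — column j of P — equals [bj]_B.
b1 = -2c1 - c2 + 2c3, giving column 1 = [-2, -1, 2]; repeating for each j gives P = [[-2, -1, -1], [-1, 2, 1], [2, 2, 1]].

[[-2, -1, -1], [-1, 2, 1], [2, 2, 1]]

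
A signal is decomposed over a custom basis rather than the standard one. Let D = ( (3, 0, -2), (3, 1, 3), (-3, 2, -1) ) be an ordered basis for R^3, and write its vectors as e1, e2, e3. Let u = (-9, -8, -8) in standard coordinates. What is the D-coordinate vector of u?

(-1, -4, -2)

[u]_D is the unique c with M c = u, where M has columns e1, ..., e3.
Row-reducing the augmented matrix [M | u] gives c = (-1, -4, -2).
Check: -e1 - 4e2 - 2e3 = (-9, -8, -8).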